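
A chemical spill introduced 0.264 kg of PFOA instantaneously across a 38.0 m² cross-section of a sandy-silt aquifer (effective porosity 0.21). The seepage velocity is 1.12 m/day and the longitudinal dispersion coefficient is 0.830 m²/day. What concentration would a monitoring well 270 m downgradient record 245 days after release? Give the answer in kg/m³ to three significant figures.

For an instantaneous plane source, C(x,t) = M/(n_e·A·√(4πDt)) · exp(−(x−vt)²/(4Dt)), with n_e·A the pore (flow) area.
Plume center vt = 1.12 × 245 = 274.4 m, so the well at 270 m is 4.4 m upgradient of the peak.
√(4πDt) = 50.55 m, giving peak height M/(n_e·A·√(4πDt)) = 0.264/(0.21 × 38.0 × 50.55) = 0.0006545 kg/m³.
(x−vt)²/(4Dt) = (-4.4)²/(4 × 0.830 × 245) = 0.02380; exp(−0.02380) = 0.9765.
C = 0.0006545 × 0.9765 = 0.000639 kg/m³.

0.000639 kg/m³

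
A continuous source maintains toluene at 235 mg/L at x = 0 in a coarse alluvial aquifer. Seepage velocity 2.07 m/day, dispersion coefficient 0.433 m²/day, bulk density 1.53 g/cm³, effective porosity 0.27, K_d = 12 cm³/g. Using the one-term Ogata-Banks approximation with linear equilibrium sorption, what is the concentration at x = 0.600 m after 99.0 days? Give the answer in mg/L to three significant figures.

Retardation factor R = 1 + ρ_b·K_d/n = 1 + 1.53 × 12/0.27 = 69.00.
Sorption retards both mechanisms: v_R = v/R = 0.03000 m/day, D_R = D/R = 0.006275 m²/day.
v_R·t = 0.03000 × 99.0 = 2.97 m; 2√(D_R t) = 1.576 m; argument = (0.600 − 2.97)/1.576 = -1.504.
C = C₀ × ½·erfc(-1.504) = 235 × 0.9833 = 231 mg/L.

231 mg/L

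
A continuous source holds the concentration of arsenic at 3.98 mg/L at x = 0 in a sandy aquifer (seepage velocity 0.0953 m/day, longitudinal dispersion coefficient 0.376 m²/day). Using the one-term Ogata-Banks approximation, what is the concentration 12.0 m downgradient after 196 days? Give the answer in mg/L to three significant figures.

2.82 mg/L

For a continuous step input, C/C₀ ≈ ½·erfc((x−vt)/(2√(Dt))).
vt = 0.0953 × 196 = 18.6788 m and 2√(Dt) = 2√(0.376 × 196) = 17.17 m.
Argument (x−vt)/(2√(Dt)) = (12.0 − 18.6788)/17.17 = -0.3890; ½·erfc(-0.3890) = 0.7089.
C = 3.98 × 0.7089 = 2.82 mg/L.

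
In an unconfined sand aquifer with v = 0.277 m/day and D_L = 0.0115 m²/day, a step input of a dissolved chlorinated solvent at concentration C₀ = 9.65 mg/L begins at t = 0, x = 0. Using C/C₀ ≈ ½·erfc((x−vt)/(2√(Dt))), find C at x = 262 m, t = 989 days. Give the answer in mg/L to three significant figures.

For a continuous step input, C/C₀ ≈ ½·erfc((x−vt)/(2√(Dt))).
vt = 0.277 × 989 = 273.953 m and 2√(Dt) = 2√(0.0115 × 989) = 6.745 m.
Argument (x−vt)/(2√(Dt)) = (262 − 273.953)/6.745 = -1.772; ½·erfc(-1.772) = 0.9939.
C = 9.65 × 0.9939 = 9.59 mg/L.

9.59 mg/L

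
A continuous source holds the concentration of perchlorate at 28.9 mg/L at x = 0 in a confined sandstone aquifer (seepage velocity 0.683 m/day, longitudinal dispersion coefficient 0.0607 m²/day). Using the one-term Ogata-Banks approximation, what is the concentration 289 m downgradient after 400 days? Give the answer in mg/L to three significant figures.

0.338 mg/L

For a continuous step input, C/C₀ ≈ ½·erfc((x−vt)/(2√(Dt))).
vt = 0.683 × 400 = 273.2 m and 2√(Dt) = 2√(0.0607 × 400) = 9.855 m.
Argument (x−vt)/(2√(Dt)) = (289 − 273.2)/9.855 = 1.603; ½·erfc(1.603) = 0.01170.
C = 28.9 × 0.01170 = 0.338 mg/L.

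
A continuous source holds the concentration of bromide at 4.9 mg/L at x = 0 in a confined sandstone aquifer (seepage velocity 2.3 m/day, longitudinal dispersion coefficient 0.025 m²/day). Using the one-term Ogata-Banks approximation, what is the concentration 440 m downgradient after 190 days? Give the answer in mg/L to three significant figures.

For a continuous step input, C/C₀ ≈ ½·erfc((x−vt)/(2√(Dt))).
vt = 2.3 × 190 = 437 m and 2√(Dt) = 2√(0.025 × 190) = 4.359 m.
Argument (x−vt)/(2√(Dt)) = (440 − 437)/4.359 = 0.6882; ½·erfc(0.6882) = 0.1652.
C = 4.9 × 0.1652 = 0.809 mg/L.

0.809 mg/L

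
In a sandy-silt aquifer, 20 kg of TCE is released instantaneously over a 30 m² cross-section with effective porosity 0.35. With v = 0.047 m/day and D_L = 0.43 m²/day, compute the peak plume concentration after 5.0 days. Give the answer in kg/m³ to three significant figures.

The peak of an instantaneous 1D plume sits at x = vt; there the Gaussian factor is 1 and C_max = M/(n_e·A·√(4πDt)), where n_e·A is the pore area the mass is dissolved in.
√(4πDt) = √(4π × 0.43 × 5.0) = 5.198 m, so C_max = 20/(0.35 × 30 × 5.198) = 0.366 kg/m³.

0.366 kg/m³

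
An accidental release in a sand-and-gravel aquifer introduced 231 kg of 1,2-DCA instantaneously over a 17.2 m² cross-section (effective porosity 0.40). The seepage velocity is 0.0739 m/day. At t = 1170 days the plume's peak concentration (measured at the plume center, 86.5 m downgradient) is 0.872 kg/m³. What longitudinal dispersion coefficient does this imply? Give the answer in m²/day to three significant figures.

0.101 m²/day

At the plume center C_max = M/(n_e·A·√(4πDt)), so D = M²/(4πt·(n_e·A·C_max)²).
n_e·A·C_max = 0.40 × 17.2 × 0.872 = 5.999 kg/m.
D = 231²/(4π × 1170 × 5.999²) = 0.101 m²/day.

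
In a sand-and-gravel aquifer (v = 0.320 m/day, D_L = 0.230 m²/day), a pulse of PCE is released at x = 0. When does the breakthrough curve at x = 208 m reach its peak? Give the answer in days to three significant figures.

648 days

For the 1D instantaneous-source solution, setting ∂C/∂t = 0 at fixed x gives v²t² + 2Dt − x² = 0, so t = (√(D² + v²x²) − D)/v².
√(D² + v²x²) = √(0.230² + 0.320² × 208²) = 66.56; v² = 0.1024.
t = (66.56 − 0.230)/0.1024 = 648 days (vs. the pure-advection estimate x/v = 650 d).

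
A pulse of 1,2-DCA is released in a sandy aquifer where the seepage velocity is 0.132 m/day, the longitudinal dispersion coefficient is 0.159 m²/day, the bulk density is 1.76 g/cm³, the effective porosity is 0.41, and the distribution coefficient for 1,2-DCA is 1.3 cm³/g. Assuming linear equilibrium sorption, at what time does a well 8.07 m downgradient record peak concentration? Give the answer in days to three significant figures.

347 days

Retardation factor R = 1 + ρ_b·K_d/n = 1 + 1.76 × 1.3/0.41 = 6.580.
Sorption retards both mechanisms: v_R = v/R = 0.02006 m/day, D_R = D/R = 0.02416 m²/day.
Peak time from v_R²t² + 2D_R t − x² = 0: t = (√(D_R² + v_R²x²) − D_R)/v_R².
√(D_R² + v_R²x²) = √(0.02416² + 0.02006² × 8.07²) = 0.1637; v_R² = 0.0004024.
t = (0.1637 − 0.02416)/0.0004024 = 347 days.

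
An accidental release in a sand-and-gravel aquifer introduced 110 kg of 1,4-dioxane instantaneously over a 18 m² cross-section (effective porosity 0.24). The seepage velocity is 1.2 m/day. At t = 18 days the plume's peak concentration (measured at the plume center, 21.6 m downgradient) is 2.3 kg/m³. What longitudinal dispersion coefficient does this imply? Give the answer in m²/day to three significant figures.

0.542 m²/day

At the plume center C_max = M/(n_e·A·√(4πDt)), so D = M²/(4πt·(n_e·A·C_max)²).
n_e·A·C_max = 0.24 × 18 × 2.3 = 9.936 kg/m.
D = 110²/(4π × 18 × 9.936²) = 0.542 m²/day.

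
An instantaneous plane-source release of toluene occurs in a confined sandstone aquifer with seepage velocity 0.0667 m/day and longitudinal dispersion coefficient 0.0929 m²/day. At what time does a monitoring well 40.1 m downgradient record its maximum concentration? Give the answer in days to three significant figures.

581 days

For the 1D instantaneous-source solution, setting ∂C/∂t = 0 at fixed x gives v²t² + 2Dt − x² = 0, so t = (√(D² + v²x²) − D)/v².
√(D² + v²x²) = √(0.0929² + 0.0667² × 40.1²) = 2.676; v² = 0.00444889.
t = (2.676 − 0.0929)/0.00444889 = 581 days (vs. the pure-advection estimate x/v = 601 d).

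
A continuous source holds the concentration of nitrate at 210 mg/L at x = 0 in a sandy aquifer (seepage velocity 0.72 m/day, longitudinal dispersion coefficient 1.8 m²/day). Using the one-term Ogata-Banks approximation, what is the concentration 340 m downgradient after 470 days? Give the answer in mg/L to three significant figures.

For a continuous step input, C/C₀ ≈ ½·erfc((x−vt)/(2√(Dt))).
vt = 0.72 × 470 = 338.4 m and 2√(Dt) = 2√(1.8 × 470) = 58.17 m.
Argument (x−vt)/(2√(Dt)) = (340 − 338.4)/58.17 = 0.02751; ½·erfc(0.02751) = 0.4845.
C = 210 × 0.4845 = 102 mg/L.

102 mg/L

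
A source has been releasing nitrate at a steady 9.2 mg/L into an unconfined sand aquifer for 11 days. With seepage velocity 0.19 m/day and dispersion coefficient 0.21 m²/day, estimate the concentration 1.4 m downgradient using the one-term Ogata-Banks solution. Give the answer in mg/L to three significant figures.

For a continuous step input, C/C₀ ≈ ½·erfc((x−vt)/(2√(Dt))).
vt = 0.19 × 11 = 2.09 m and 2√(Dt) = 2√(0.21 × 11) = 3.040 m.
Argument (x−vt)/(2√(Dt)) = (1.4 − 2.09)/3.040 = -0.2270; ½·erfc(-0.2270) = 0.6259.
C = 9.2 × 0.6259 = 5.76 mg/L.

5.76 mg/L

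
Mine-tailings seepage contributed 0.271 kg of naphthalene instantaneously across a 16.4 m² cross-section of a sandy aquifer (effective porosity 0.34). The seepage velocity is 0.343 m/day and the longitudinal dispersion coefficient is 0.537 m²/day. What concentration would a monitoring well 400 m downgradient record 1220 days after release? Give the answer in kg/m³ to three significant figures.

For an instantaneous plane source, C(x,t) = M/(n_e·A·√(4πDt)) · exp(−(x−vt)²/(4Dt)), with n_e·A the pore (flow) area.
Plume center vt = 0.343 × 1220 = 418.46 m, so the well at 400 m is 18.46 m upgradient of the peak.
√(4πDt) = 90.73 m, giving peak height M/(n_e·A·√(4πDt)) = 0.271/(0.34 × 16.4 × 90.73) = 0.0005357 kg/m³.
(x−vt)²/(4Dt) = (-18.46)²/(4 × 0.537 × 1220) = 0.1300; exp(−0.1300) = 0.8781.
C = 0.0005357 × 0.8781 = 0.000470 kg/m³.

0.000470 kg/m³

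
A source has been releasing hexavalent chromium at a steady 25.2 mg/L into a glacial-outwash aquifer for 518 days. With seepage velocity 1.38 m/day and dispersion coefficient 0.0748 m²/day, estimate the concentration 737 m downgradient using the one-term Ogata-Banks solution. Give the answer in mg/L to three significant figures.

For a continuous step input, C/C₀ ≈ ½·erfc((x−vt)/(2√(Dt))).
vt = 1.38 × 518 = 714.84 m and 2√(Dt) = 2√(0.0748 × 518) = 12.45 m.
Argument (x−vt)/(2√(Dt)) = (737 − 714.84)/12.45 = 1.780; ½·erfc(1.780) = 0.005913.
C = 25.2 × 0.005913 = 0.149 mg/L.

0.149 mg/L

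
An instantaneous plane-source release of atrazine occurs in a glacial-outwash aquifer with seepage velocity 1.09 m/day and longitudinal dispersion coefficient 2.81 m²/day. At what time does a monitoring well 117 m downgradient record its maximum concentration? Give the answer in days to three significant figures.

For the 1D instantaneous-source solution, setting ∂C/∂t = 0 at fixed x gives v²t² + 2Dt − x² = 0, so t = (√(D² + v²x²) − D)/v².
√(D² + v²x²) = √(2.81² + 1.09² × 117²) = 127.6; v² = 1.1881.
t = (127.6 − 2.81)/1.1881 = 105 days (vs. the pure-advection estimate x/v = 107 d).

105 days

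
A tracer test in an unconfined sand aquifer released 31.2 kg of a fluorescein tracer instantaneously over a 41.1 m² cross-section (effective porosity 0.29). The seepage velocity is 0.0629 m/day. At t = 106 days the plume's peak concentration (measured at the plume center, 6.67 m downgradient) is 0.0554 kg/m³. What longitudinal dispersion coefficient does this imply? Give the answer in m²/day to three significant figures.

1.68 m²/day

At the plume center C_max = M/(n_e·A·√(4πDt)), so D = M²/(4πt·(n_e·A·C_max)²).
n_e·A·C_max = 0.29 × 41.1 × 0.0554 = 0.6603 kg/m.
D = 31.2²/(4π × 106 × 0.6603²) = 1.68 m²/day.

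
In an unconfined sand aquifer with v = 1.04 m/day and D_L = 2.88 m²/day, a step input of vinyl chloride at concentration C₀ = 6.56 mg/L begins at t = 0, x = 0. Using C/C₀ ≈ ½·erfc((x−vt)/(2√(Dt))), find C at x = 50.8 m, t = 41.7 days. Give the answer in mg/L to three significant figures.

2.07 mg/L

For a continuous step input, C/C₀ ≈ ½·erfc((x−vt)/(2√(Dt))).
vt = 1.04 × 41.7 = 43.368 m and 2√(Dt) = 2√(2.88 × 41.7) = 21.92 m.
Argument (x−vt)/(2√(Dt)) = (50.8 − 43.368)/21.92 = 0.3391; ½·erfc(0.3391) = 0.3158.
C = 6.56 × 0.3158 = 2.07 mg/L.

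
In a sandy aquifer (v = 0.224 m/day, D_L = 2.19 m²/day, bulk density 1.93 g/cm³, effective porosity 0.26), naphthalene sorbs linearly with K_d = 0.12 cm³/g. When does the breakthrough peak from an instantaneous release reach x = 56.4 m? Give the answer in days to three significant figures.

Retardation factor R = 1 + ρ_b·K_d/n = 1 + 1.93 × 0.12/0.26 = 1.891.
Sorption retards both mechanisms: v_R = v/R = 0.1185 m/day, D_R = D/R = 1.158 m²/day.
Peak time from v_R²t² + 2D_R t − x² = 0: t = (√(D_R² + v_R²x²) − D_R)/v_R².
√(D_R² + v_R²x²) = √(1.158² + 0.1185² × 56.4²) = 6.783; v_R² = 0.01404.
t = (6.783 − 1.158)/0.01404 = 401 days.

401 days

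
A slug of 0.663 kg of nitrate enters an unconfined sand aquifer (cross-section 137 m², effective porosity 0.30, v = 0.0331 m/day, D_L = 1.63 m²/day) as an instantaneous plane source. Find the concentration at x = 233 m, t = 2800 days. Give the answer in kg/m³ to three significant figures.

For an instantaneous plane source, C(x,t) = M/(n_e·A·√(4πDt)) · exp(−(x−vt)²/(4Dt)), with n_e·A the pore (flow) area.
Plume center vt = 0.0331 × 2800 = 92.68 m, so the well at 233 m is 140.32 m downgradient of the peak.
√(4πDt) = 239.5 m, giving peak height M/(n_e·A·√(4πDt)) = 0.663/(0.30 × 137 × 239.5) = 6.735e-05 kg/m³.
(x−vt)²/(4Dt) = (140.32)²/(4 × 1.63 × 2800) = 1.079; exp(−1.079) = 0.3399.
C = 6.735e-05 × 0.3399 = 2.29e-05 kg/m³.

2.29e-05 kg/m³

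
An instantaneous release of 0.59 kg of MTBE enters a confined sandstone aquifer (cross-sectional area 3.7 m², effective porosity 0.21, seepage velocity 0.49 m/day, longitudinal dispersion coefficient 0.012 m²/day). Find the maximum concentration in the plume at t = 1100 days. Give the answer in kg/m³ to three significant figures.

0.0590 kg/m³

The peak of an instantaneous 1D plume sits at x = vt; there the Gaussian factor is 1 and C_max = M/(n_e·A·√(4πDt)), where n_e·A is the pore area the mass is dissolved in.
√(4πDt) = √(4π × 0.012 × 1100) = 12.88 m, so C_max = 0.59/(0.21 × 3.7 × 12.88) = 0.0590 kg/m³.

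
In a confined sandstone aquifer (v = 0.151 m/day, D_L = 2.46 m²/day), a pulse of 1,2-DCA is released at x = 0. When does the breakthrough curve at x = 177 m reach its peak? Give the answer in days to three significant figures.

For the 1D instantaneous-source solution, setting ∂C/∂t = 0 at fixed x gives v²t² + 2Dt − x² = 0, so t = (√(D² + v²x²) − D)/v².
√(D² + v²x²) = √(2.46² + 0.151² × 177²) = 26.84; v² = 0.022801.
t = (26.84 − 2.46)/0.022801 = 1070 days (vs. the pure-advection estimate x/v = 1170 d).

1070 days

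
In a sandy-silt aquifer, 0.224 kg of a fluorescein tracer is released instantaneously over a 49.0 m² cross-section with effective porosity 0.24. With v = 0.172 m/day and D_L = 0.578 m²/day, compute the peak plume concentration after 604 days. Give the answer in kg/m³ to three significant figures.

0.000288 kg/m³

The peak of an instantaneous 1D plume sits at x = vt; there the Gaussian factor is 1 and C_max = M/(n_e·A·√(4πDt)), where n_e·A is the pore area the mass is dissolved in.
√(4πDt) = √(4π × 0.578 × 604) = 66.23 m, so C_max = 0.224/(0.24 × 49.0 × 66.23) = 0.000288 kg/m³.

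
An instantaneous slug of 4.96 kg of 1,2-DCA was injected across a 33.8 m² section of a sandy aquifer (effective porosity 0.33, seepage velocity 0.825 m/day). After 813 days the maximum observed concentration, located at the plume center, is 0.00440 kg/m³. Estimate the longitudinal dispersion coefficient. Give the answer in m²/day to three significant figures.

1.00 m²/day

At the plume center C_max = M/(n_e·A·√(4πDt)), so D = M²/(4πt·(n_e·A·C_max)²).
n_e·A·C_max = 0.33 × 33.8 × 0.00440 = 0.04908 kg/m.
D = 4.96²/(4π × 813 × 0.04908²) = 1.00 m²/day.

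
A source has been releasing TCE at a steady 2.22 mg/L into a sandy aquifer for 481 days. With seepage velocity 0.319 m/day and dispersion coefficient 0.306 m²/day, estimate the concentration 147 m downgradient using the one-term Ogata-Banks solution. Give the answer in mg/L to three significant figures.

For a continuous step input, C/C₀ ≈ ½·erfc((x−vt)/(2√(Dt))).
vt = 0.319 × 481 = 153.439 m and 2√(Dt) = 2√(0.306 × 481) = 24.26 m.
Argument (x−vt)/(2√(Dt)) = (147 − 153.439)/24.26 = -0.2654; ½·erfc(-0.2654) = 0.6463.
C = 2.22 × 0.6463 = 1.43 mg/L.

1.43 mg/L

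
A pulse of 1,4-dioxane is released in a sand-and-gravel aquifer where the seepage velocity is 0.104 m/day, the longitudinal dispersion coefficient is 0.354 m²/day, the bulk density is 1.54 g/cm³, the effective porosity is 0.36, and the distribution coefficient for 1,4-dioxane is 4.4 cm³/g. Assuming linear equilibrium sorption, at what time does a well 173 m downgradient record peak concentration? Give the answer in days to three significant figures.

32300 days

Retardation factor R = 1 + ρ_b·K_d/n = 1 + 1.54 × 4.4/0.36 = 19.82.
Sorption retards both mechanisms: v_R = v/R = 0.005247 m/day, D_R = D/R = 0.01786 m²/day.
Peak time from v_R²t² + 2D_R t − x² = 0: t = (√(D_R² + v_R²x²) − D_R)/v_R².
√(D_R² + v_R²x²) = √(0.01786² + 0.005247² × 173²) = 0.9079; v_R² = 2.753e-05.
t = (0.9079 − 0.01786)/2.753e-05 = 32300 days.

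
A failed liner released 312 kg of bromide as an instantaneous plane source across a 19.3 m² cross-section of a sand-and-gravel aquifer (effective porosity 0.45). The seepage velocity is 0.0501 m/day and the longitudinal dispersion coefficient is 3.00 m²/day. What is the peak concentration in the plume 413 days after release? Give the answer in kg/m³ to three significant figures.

0.288 kg/m³

The peak of an instantaneous 1D plume sits at x = vt; there the Gaussian factor is 1 and C_max = M/(n_e·A·√(4πDt)), where n_e·A is the pore area the mass is dissolved in.
√(4πDt) = √(4π × 3.00 × 413) = 124.8 m, so C_max = 312/(0.45 × 19.3 × 124.8) = 0.288 kg/m³.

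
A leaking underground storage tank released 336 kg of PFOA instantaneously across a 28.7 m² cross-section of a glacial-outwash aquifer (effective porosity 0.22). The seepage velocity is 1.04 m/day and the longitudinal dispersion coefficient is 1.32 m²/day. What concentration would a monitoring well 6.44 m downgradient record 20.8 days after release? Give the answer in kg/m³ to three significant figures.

For an instantaneous plane source, C(x,t) = M/(n_e·A·√(4πDt)) · exp(−(x−vt)²/(4Dt)), with n_e·A the pore (flow) area.
Plume center vt = 1.04 × 20.8 = 21.632 m, so the well at 6.44 m is 15.192 m upgradient of the peak.
√(4πDt) = 18.57 m, giving peak height M/(n_e·A·√(4πDt)) = 336/(0.22 × 28.7 × 18.57) = 2.866 kg/m³.
(x−vt)²/(4Dt) = (-15.192)²/(4 × 1.32 × 20.8) = 2.102; exp(−2.102) = 0.1222.
C = 2.866 × 0.1222 = 0.350 kg/m³.

0.350 kg/m³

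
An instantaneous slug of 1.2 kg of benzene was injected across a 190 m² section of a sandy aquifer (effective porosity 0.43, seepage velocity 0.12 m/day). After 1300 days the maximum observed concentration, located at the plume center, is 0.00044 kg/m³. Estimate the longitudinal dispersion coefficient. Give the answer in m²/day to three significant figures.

0.0682 m²/day

At the plume center C_max = M/(n_e·A·√(4πDt)), so D = M²/(4πt·(n_e·A·C_max)²).
n_e·A·C_max = 0.43 × 190 × 0.00044 = 0.03595 kg/m.
D = 1.2²/(4π × 1300 × 0.03595²) = 0.0682 m²/day.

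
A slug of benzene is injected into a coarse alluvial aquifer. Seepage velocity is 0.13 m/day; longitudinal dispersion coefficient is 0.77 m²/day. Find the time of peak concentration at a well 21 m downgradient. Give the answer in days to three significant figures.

For the 1D instantaneous-source solution, setting ∂C/∂t = 0 at fixed x gives v²t² + 2Dt − x² = 0, so t = (√(D² + v²x²) − D)/v².
√(D² + v²x²) = √(0.77² + 0.13² × 21²) = 2.837; v² = 0.0169.
t = (2.837 − 0.77)/0.0169 = 122 days (vs. the pure-advection estimate x/v = 162 d).

122 days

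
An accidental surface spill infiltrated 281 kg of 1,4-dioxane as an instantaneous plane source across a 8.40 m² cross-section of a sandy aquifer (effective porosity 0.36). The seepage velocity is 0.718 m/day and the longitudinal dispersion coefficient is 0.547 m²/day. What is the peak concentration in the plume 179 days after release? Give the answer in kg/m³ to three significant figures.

The peak of an instantaneous 1D plume sits at x = vt; there the Gaussian factor is 1 and C_max = M/(n_e·A·√(4πDt)), where n_e·A is the pore area the mass is dissolved in.
√(4πDt) = √(4π × 0.547 × 179) = 35.08 m, so C_max = 281/(0.36 × 8.40 × 35.08) = 2.65 kg/m³.

2.65 kg/m³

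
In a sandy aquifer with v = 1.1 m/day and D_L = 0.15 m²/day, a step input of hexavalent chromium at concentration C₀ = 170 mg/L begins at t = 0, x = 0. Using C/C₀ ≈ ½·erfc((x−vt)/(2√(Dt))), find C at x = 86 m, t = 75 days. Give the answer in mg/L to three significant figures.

39.2 mg/L

For a continuous step input, C/C₀ ≈ ½·erfc((x−vt)/(2√(Dt))).
vt = 1.1 × 75 = 82.5 m and 2√(Dt) = 2√(0.15 × 75) = 6.708 m.
Argument (x−vt)/(2√(Dt)) = (86 − 82.5)/6.708 = 0.5218; ½·erfc(0.5218) = 0.2303.
C = 170 × 0.2303 = 39.2 mg/L.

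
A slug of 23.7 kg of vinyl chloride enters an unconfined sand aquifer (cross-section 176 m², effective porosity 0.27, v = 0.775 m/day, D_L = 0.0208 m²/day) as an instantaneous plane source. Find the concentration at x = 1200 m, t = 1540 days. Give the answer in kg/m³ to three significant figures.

0.0179 kg/m³

For an instantaneous plane source, C(x,t) = M/(n_e·A·√(4πDt)) · exp(−(x−vt)²/(4Dt)), with n_e·A the pore (flow) area.
Plume center vt = 0.775 × 1540 = 1193.5 m, so the well at 1200 m is 6.5 m downgradient of the peak.
√(4πDt) = 20.06 m, giving peak height M/(n_e·A·√(4πDt)) = 23.7/(0.27 × 176 × 20.06) = 0.02486 kg/m³.
(x−vt)²/(4Dt) = (6.5)²/(4 × 0.0208 × 1540) = 0.3297; exp(−0.3297) = 0.7191.
C = 0.02486 × 0.7191 = 0.0179 kg/m³.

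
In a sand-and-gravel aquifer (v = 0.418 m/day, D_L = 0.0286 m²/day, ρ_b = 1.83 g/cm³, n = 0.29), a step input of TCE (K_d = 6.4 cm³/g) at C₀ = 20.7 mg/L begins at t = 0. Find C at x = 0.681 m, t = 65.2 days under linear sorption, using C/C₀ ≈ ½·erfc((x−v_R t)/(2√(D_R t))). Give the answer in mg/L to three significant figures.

Retardation factor R = 1 + ρ_b·K_d/n = 1 + 1.83 × 6.4/0.29 = 41.39.
Sorption retards both mechanisms: v_R = v/R = 0.01010 m/day, D_R = D/R = 0.0006910 m²/day.
v_R·t = 0.01010 × 65.2 = 0.65852 m; 2√(D_R t) = 0.4245 m; argument = (0.681 − 0.65852)/0.4245 = 0.05296.
C = C₀ × ½·erfc(0.05296) = 20.7 × 0.4701 = 9.73 mg/L.

9.73 mg/L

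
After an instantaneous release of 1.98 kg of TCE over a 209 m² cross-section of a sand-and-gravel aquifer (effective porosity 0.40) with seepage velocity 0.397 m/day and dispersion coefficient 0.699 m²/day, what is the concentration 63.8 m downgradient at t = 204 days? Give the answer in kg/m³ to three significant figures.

0.000333 kg/m³

For an instantaneous plane source, C(x,t) = M/(n_e·A·√(4πDt)) · exp(−(x−vt)²/(4Dt)), with n_e·A the pore (flow) area.
Plume center vt = 0.397 × 204 = 80.988 m, so the well at 63.8 m is 17.188 m upgradient of the peak.
√(4πDt) = 42.33 m, giving peak height M/(n_e·A·√(4πDt)) = 1.98/(0.40 × 209 × 42.33) = 0.0005595 kg/m³.
(x−vt)²/(4Dt) = (-17.188)²/(4 × 0.699 × 204) = 0.5179; exp(−0.5179) = 0.5958.
C = 0.0005595 × 0.5958 = 0.000333 kg/m³.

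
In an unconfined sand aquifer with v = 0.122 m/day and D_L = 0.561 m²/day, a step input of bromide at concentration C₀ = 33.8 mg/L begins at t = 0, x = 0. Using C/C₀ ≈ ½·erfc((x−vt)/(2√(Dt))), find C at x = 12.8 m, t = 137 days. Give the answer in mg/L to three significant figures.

21.1 mg/L

For a continuous step input, C/C₀ ≈ ½·erfc((x−vt)/(2√(Dt))).
vt = 0.122 × 137 = 16.714 m and 2√(Dt) = 2√(0.561 × 137) = 17.53 m.
Argument (x−vt)/(2√(Dt)) = (12.8 − 16.714)/17.53 = -0.2233; ½·erfc(-0.2233) = 0.6239.
C = 33.8 × 0.6239 = 21.1 mg/L.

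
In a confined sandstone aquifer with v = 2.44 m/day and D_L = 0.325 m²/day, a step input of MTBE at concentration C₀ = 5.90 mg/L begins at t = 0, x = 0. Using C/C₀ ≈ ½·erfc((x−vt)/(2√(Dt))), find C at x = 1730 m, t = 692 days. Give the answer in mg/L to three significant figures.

0.148 mg/L

For a continuous step input, C/C₀ ≈ ½·erfc((x−vt)/(2√(Dt))).
vt = 2.44 × 692 = 1688.48 m and 2√(Dt) = 2√(0.325 × 692) = 29.99 m.
Argument (x−vt)/(2√(Dt)) = (1730 − 1688.48)/29.99 = 1.384; ½·erfc(1.384) = 0.02516.
C = 5.90 × 0.02516 = 0.148 mg/L.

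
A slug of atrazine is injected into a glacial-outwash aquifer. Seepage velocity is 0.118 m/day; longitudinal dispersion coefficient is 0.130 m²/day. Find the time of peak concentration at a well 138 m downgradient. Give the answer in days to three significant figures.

1160 days

For the 1D instantaneous-source solution, setting ∂C/∂t = 0 at fixed x gives v²t² + 2Dt − x² = 0, so t = (√(D² + v²x²) − D)/v².
√(D² + v²x²) = √(0.130² + 0.118² × 138²) = 16.28; v² = 0.013924.
t = (16.28 − 0.130)/0.013924 = 1160 days (vs. the pure-advection estimate x/v = 1170 d).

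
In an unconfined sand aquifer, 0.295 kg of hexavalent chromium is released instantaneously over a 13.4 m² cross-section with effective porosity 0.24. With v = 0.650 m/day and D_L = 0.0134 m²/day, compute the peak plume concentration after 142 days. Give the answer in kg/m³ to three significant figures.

The peak of an instantaneous 1D plume sits at x = vt; there the Gaussian factor is 1 and C_max = M/(n_e·A·√(4πDt)), where n_e·A is the pore area the mass is dissolved in.
√(4πDt) = √(4π × 0.0134 × 142) = 4.890 m, so C_max = 0.295/(0.24 × 13.4 × 4.890) = 0.0188 kg/m³.

0.0188 kg/m³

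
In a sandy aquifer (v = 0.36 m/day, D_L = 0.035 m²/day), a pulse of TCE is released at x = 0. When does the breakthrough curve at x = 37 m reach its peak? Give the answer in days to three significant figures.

For the 1D instantaneous-source solution, setting ∂C/∂t = 0 at fixed x gives v²t² + 2Dt − x² = 0, so t = (√(D² + v²x²) − D)/v².
√(D² + v²x²) = √(0.035² + 0.36² × 37²) = 13.32; v² = 0.1296.
t = (13.32 − 0.035)/0.1296 = 103 days (vs. the pure-advection estimate x/v = 103 d).

103 days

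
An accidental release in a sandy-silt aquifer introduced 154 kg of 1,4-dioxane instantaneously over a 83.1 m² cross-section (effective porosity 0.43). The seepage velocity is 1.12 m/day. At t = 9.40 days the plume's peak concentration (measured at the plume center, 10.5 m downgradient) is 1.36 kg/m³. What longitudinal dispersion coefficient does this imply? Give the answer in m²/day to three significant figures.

0.0850 m²/day

At the plume center C_max = M/(n_e·A·√(4πDt)), so D = M²/(4πt·(n_e·A·C_max)²).
n_e·A·C_max = 0.43 × 83.1 × 1.36 = 48.60 kg/m.
D = 154²/(4π × 9.40 × 48.60²) = 0.0850 m²/day.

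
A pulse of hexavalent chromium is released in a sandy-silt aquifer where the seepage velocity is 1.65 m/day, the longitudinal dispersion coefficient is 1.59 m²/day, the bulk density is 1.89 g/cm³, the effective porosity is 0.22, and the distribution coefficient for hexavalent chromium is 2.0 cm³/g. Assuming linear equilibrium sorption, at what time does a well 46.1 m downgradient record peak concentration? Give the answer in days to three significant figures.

Retardation factor R = 1 + ρ_b·K_d/n = 1 + 1.89 × 2.0/0.22 = 18.18.
Sorption retards both mechanisms: v_R = v/R = 0.09076 m/day, D_R = D/R = 0.08746 m²/day.
Peak time from v_R²t² + 2D_R t − x² = 0: t = (√(D_R² + v_R²x²) − D_R)/v_R².
√(D_R² + v_R²x²) = √(0.08746² + 0.09076² × 46.1²) = 4.185; v_R² = 0.008237.
t = (4.185 − 0.08746)/0.008237 = 497 days.

497 days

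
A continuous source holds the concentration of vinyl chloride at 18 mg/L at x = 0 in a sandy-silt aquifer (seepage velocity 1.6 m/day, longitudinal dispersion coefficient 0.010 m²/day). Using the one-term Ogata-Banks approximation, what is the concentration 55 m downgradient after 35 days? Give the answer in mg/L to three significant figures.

For a continuous step input, C/C₀ ≈ ½·erfc((x−vt)/(2√(Dt))).
vt = 1.6 × 35 = 56 m and 2√(Dt) = 2√(0.010 × 35) = 1.183 m.
Argument (x−vt)/(2√(Dt)) = (55 − 56)/1.183 = -0.8453; ½·erfc(-0.8453) = 0.8840.
C = 18 × 0.8840 = 15.9 mg/L.

15.9 mg/L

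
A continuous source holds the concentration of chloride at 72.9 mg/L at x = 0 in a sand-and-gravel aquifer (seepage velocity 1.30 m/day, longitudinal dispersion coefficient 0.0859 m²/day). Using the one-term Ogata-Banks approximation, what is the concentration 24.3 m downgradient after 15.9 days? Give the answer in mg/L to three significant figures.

1.02 mg/L

For a continuous step input, C/C₀ ≈ ½·erfc((x−vt)/(2√(Dt))).
vt = 1.30 × 15.9 = 20.67 m and 2√(Dt) = 2√(0.0859 × 15.9) = 2.337 m.
Argument (x−vt)/(2√(Dt)) = (24.3 − 20.67)/2.337 = 1.553; ½·erfc(1.553) = 0.01404.
C = 72.9 × 0.01404 = 1.02 mg/L.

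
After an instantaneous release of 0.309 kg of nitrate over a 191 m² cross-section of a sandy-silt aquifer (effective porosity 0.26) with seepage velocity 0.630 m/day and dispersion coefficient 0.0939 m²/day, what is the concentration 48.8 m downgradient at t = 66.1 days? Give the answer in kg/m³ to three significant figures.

For an instantaneous plane source, C(x,t) = M/(n_e·A·√(4πDt)) · exp(−(x−vt)²/(4Dt)), with n_e·A the pore (flow) area.
Plume center vt = 0.630 × 66.1 = 41.643 m, so the well at 48.8 m is 7.157 m downgradient of the peak.
√(4πDt) = 8.832 m, giving peak height M/(n_e·A·√(4πDt)) = 0.309/(0.26 × 191 × 8.832) = 0.0007045 kg/m³.
(x−vt)²/(4Dt) = (7.157)²/(4 × 0.0939 × 66.1) = 2.063; exp(−2.063) = 0.1271.
C = 0.0007045 × 0.1271 = 8.95e-05 kg/m³.

8.95e-05 kg/m³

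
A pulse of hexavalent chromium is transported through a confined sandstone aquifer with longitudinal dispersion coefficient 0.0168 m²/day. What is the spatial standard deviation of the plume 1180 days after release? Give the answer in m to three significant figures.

Dispersive spreading gives a Gaussian with σ² = 2Dt; advection only shifts the center.
σ = √(2 × 0.0168 × 1180) = 6.30 m.

6.30 m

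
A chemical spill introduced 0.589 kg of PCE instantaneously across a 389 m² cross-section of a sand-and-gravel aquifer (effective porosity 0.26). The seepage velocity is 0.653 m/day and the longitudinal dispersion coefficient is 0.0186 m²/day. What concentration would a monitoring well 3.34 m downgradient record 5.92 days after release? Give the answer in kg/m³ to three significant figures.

For an instantaneous plane source, C(x,t) = M/(n_e·A·√(4πDt)) · exp(−(x−vt)²/(4Dt)), with n_e·A the pore (flow) area.
Plume center vt = 0.653 × 5.92 = 3.86576 m, so the well at 3.34 m is 0.52576 m upgradient of the peak.
√(4πDt) = 1.176 m, giving peak height M/(n_e·A·√(4πDt)) = 0.589/(0.26 × 389 × 1.176) = 0.004952 kg/m³.
(x−vt)²/(4Dt) = (-0.52576)²/(4 × 0.0186 × 5.92) = 0.6276; exp(−0.6276) = 0.5339.
C = 0.004952 × 0.5339 = 0.00264 kg/m³.

0.00264 kg/m³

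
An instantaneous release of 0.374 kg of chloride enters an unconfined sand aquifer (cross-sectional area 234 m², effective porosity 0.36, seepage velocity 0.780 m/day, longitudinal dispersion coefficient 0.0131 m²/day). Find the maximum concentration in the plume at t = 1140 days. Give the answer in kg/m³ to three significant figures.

The peak of an instantaneous 1D plume sits at x = vt; there the Gaussian factor is 1 and C_max = M/(n_e·A·√(4πDt)), where n_e·A is the pore area the mass is dissolved in.
√(4πDt) = √(4π × 0.0131 × 1140) = 13.70 m, so C_max = 0.374/(0.36 × 234 × 13.70) = 0.000324 kg/m³.

0.000324 kg/m³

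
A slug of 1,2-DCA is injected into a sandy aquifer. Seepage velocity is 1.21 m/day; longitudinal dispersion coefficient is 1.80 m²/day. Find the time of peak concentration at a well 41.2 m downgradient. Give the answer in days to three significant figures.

For the 1D instantaneous-source solution, setting ∂C/∂t = 0 at fixed x gives v²t² + 2Dt − x² = 0, so t = (√(D² + v²x²) − D)/v².
√(D² + v²x²) = √(1.80² + 1.21² × 41.2²) = 49.88; v² = 1.4641.
t = (49.88 − 1.80)/1.4641 = 32.8 days (vs. the pure-advection estimate x/v = 34.0 d).

32.8 days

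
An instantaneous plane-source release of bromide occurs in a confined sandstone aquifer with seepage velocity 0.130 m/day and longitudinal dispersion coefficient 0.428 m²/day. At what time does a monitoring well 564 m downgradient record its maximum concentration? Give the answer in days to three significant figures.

For the 1D instantaneous-source solution, setting ∂C/∂t = 0 at fixed x gives v²t² + 2Dt − x² = 0, so t = (√(D² + v²x²) − D)/v².
√(D² + v²x²) = √(0.428² + 0.130² × 564²) = 73.32; v² = 0.0169.
t = (73.32 − 0.428)/0.0169 = 4310 days (vs. the pure-advection estimate x/v = 4340 d).

4310 days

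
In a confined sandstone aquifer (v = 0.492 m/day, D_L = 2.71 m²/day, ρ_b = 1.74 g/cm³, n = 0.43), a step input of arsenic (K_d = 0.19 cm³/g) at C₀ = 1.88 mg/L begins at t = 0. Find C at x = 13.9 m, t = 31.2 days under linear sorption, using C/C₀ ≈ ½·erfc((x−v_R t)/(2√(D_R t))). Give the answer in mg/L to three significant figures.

Retardation factor R = 1 + ρ_b·K_d/n = 1 + 1.74 × 0.19/0.43 = 1.769.
Sorption retards both mechanisms: v_R = v/R = 0.2781 m/day, D_R = D/R = 1.532 m²/day.
v_R·t = 0.2781 × 31.2 = 8.67672 m; 2√(D_R t) = 13.83 m; argument = (13.9 − 8.67672)/13.83 = 0.3777.
C = C₀ × ½·erfc(0.3777) = 1.88 × 0.2966 = 0.558 mg/L.

0.558 mg/L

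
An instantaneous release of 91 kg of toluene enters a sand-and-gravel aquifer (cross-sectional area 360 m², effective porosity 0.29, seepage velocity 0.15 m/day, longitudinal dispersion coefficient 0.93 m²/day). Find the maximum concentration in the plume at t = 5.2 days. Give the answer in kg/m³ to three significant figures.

0.112 kg/m³

The peak of an instantaneous 1D plume sits at x = vt; there the Gaussian factor is 1 and C_max = M/(n_e·A·√(4πDt)), where n_e·A is the pore area the mass is dissolved in.
√(4πDt) = √(4π × 0.93 × 5.2) = 7.796 m, so C_max = 91/(0.29 × 360 × 7.796) = 0.112 kg/m³.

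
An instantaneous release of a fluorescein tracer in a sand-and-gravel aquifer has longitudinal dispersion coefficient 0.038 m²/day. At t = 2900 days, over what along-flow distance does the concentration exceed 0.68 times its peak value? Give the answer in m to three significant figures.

26.1 m

The plume is Gaussian with σ = √(2Dt) = √(2 × 0.038 × 2900) = 14.85 m.
C/C_peak = exp(−Δx²/(2σ²)) = 0.68 ⇒ Δx = σ·√(−2 ln 0.68) = 14.85 × 0.8783 = 13.04 m.
Width = 2Δx = 26.1 m.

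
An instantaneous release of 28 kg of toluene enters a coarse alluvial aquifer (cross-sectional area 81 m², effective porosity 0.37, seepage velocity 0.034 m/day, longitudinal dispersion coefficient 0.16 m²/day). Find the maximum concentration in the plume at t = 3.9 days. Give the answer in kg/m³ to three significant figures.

The peak of an instantaneous 1D plume sits at x = vt; there the Gaussian factor is 1 and C_max = M/(n_e·A·√(4πDt)), where n_e·A is the pore area the mass is dissolved in.
√(4πDt) = √(4π × 0.16 × 3.9) = 2.800 m, so C_max = 28/(0.37 × 81 × 2.800) = 0.334 kg/m³.

0.334 kg/m³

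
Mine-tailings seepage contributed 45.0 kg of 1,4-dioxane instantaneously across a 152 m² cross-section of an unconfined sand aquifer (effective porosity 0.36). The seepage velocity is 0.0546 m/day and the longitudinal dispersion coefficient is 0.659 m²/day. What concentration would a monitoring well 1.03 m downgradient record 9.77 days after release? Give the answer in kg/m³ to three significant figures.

0.0906 kg/m³

For an instantaneous plane source, C(x,t) = M/(n_e·A·√(4πDt)) · exp(−(x−vt)²/(4Dt)), with n_e·A the pore (flow) area.
Plume center vt = 0.0546 × 9.77 = 0.533442 m, so the well at 1.03 m is 0.496558 m downgradient of the peak.
√(4πDt) = 8.995 m, giving peak height M/(n_e·A·√(4πDt)) = 45.0/(0.36 × 152 × 8.995) = 0.09143 kg/m³.
(x−vt)²/(4Dt) = (0.496558)²/(4 × 0.659 × 9.77) = 0.009574; exp(−0.009574) = 0.9905.
C = 0.09143 × 0.9905 = 0.0906 kg/m³.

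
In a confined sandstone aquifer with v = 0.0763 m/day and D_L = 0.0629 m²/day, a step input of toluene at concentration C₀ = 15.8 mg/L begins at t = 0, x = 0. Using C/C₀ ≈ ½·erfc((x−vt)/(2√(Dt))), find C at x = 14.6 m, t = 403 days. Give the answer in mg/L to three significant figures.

For a continuous step input, C/C₀ ≈ ½·erfc((x−vt)/(2√(Dt))).
vt = 0.0763 × 403 = 30.7489 m and 2√(Dt) = 2√(0.0629 × 403) = 10.07 m.
Argument (x−vt)/(2√(Dt)) = (14.6 − 30.7489)/10.07 = -1.604; ½·erfc(-1.604) = 0.9883.
C = 15.8 × 0.9883 = 15.6 mg/L.

15.6 mg/L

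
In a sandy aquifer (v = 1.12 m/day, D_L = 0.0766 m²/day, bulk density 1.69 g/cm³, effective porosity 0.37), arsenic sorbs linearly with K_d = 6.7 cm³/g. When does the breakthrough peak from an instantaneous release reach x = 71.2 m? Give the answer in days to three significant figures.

2010 days

Retardation factor R = 1 + ρ_b·K_d/n = 1 + 1.69 × 6.7/0.37 = 31.60.
Sorption retards both mechanisms: v_R = v/R = 0.03544 m/day, D_R = D/R = 0.002424 m²/day.
Peak time from v_R²t² + 2D_R t − x² = 0: t = (√(D_R² + v_R²x²) − D_R)/v_R².
√(D_R² + v_R²x²) = √(0.002424² + 0.03544² × 71.2²) = 2.523; v_R² = 0.001256.
t = (2.523 − 0.002424)/0.001256 = 2010 days.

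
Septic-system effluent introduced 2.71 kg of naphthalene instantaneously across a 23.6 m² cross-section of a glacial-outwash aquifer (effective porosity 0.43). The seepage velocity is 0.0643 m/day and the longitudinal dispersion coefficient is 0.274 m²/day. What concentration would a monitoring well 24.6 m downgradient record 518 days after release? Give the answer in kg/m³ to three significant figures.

0.00553 kg/m³

For an instantaneous plane source, C(x,t) = M/(n_e·A·√(4πDt)) · exp(−(x−vt)²/(4Dt)), with n_e·A the pore (flow) area.
Plume center vt = 0.0643 × 518 = 33.3074 m, so the well at 24.6 m is 8.7074 m upgradient of the peak.
√(4πDt) = 42.23 m, giving peak height M/(n_e·A·√(4πDt)) = 2.71/(0.43 × 23.6 × 42.23) = 0.006324 kg/m³.
(x−vt)²/(4Dt) = (-8.7074)²/(4 × 0.274 × 518) = 0.1335; exp(−0.1335) = 0.8750.
C = 0.006324 × 0.8750 = 0.00553 kg/m³.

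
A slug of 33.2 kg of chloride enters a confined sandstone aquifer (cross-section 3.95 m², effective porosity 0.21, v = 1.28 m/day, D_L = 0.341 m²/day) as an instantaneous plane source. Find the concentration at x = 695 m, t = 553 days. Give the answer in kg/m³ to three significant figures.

For an instantaneous plane source, C(x,t) = M/(n_e·A·√(4πDt)) · exp(−(x−vt)²/(4Dt)), with n_e·A the pore (flow) area.
Plume center vt = 1.28 × 553 = 707.84 m, so the well at 695 m is 12.84 m upgradient of the peak.
√(4πDt) = 48.68 m, giving peak height M/(n_e·A·√(4πDt)) = 33.2/(0.21 × 3.95 × 48.68) = 0.8222 kg/m³.
(x−vt)²/(4Dt) = (-12.84)²/(4 × 0.341 × 553) = 0.2186; exp(−0.2186) = 0.8036.
C = 0.8222 × 0.8036 = 0.661 kg/m³.

0.661 kg/m³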